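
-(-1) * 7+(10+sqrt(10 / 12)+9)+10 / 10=sqrt(30) / 6+27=27.91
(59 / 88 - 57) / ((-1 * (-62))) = -4957 / 5456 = -0.91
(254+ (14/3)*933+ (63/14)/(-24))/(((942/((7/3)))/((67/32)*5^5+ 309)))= 37718717575/482304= 78205.28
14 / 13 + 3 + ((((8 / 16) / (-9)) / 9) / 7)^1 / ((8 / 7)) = 68675 / 16848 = 4.08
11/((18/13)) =7.94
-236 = -236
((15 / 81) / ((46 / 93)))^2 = 24025 / 171396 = 0.14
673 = 673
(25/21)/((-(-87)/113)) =2825/1827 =1.55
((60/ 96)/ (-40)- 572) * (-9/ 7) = 329481/ 448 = 735.45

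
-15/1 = -15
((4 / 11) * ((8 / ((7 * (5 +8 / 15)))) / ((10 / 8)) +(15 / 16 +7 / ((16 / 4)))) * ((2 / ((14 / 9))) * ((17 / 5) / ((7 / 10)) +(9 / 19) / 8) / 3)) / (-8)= -416162667 / 1523205376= -0.27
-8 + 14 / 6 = -17 / 3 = -5.67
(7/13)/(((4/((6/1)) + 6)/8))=42/65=0.65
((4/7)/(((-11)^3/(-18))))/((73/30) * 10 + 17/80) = 17280/54886447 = 0.00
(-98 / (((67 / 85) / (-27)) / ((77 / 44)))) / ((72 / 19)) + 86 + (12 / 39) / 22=250828005 / 153296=1636.23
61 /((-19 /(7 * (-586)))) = 250222 /19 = 13169.58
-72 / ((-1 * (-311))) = -72 / 311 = -0.23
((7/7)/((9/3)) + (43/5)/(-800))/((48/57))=73549/192000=0.38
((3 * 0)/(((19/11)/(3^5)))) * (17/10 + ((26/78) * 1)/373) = 0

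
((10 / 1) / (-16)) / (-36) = 5 / 288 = 0.02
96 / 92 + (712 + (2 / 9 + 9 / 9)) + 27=153442 / 207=741.27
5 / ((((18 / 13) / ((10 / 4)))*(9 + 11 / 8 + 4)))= 130 / 207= 0.63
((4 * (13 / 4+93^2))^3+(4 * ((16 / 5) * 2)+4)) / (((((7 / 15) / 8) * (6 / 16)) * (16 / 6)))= 4974488127427032 / 7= 710641161061004.57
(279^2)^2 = 6059221281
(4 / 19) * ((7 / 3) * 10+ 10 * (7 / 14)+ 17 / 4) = 6.86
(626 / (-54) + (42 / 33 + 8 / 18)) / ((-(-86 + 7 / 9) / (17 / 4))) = -49861 / 101244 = -0.49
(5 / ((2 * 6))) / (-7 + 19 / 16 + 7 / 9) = -12 / 145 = -0.08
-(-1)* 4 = 4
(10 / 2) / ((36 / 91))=455 / 36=12.64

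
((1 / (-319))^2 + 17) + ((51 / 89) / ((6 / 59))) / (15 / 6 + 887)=274004879761 / 16111920891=17.01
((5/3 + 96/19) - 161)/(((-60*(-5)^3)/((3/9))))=-4397/641250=-0.01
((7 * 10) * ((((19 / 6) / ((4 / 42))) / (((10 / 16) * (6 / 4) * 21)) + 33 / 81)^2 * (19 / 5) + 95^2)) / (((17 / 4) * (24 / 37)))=213396527344 / 929475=229588.24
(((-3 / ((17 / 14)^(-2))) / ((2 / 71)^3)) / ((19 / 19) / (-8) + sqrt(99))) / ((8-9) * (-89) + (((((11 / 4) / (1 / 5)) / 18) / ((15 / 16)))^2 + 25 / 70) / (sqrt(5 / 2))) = 1131075710865 / (14 * (1-24 * sqrt(11)) * (10421 * sqrt(10) + 4541670)) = -224.69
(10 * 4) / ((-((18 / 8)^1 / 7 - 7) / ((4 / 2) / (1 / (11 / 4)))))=560 / 17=32.94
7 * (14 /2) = 49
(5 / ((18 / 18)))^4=625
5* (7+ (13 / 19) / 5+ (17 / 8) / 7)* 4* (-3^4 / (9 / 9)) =-3206223 / 266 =-12053.47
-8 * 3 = -24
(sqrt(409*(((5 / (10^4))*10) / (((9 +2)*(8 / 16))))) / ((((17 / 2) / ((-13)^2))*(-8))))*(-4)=169*sqrt(4499) / 1870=6.06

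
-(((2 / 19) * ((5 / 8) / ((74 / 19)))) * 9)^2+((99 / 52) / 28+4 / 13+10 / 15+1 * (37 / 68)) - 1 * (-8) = 3888709003 / 406625856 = 9.56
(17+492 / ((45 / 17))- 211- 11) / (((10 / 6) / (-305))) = 17507 / 5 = 3501.40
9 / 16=0.56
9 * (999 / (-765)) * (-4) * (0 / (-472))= 0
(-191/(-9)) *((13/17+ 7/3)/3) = 30178/1377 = 21.92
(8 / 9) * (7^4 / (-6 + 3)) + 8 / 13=-249488 / 351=-710.79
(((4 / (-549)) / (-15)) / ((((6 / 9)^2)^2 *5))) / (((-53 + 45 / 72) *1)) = -6 / 638975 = -0.00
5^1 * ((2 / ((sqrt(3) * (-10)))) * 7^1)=-7 * sqrt(3) / 3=-4.04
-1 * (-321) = 321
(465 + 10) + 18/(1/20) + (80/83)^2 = 5758715/6889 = 835.93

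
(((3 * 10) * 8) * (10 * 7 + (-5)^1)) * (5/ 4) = 19500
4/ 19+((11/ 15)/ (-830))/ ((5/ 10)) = 24691/ 118275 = 0.21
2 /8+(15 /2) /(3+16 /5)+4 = 677 /124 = 5.46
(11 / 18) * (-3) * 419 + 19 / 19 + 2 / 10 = -23009 / 30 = -766.97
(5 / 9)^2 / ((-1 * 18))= -25 / 1458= -0.02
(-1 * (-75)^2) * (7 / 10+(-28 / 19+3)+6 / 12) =-15335.53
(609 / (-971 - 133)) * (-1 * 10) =1015 / 184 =5.52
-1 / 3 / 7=-1 / 21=-0.05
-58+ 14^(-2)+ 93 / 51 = -187163 / 3332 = -56.17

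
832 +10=842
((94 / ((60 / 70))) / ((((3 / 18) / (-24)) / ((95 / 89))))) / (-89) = 1500240 / 7921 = 189.40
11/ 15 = 0.73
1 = 1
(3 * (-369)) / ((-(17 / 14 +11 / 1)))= 1722 / 19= 90.63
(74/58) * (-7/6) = -259/174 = -1.49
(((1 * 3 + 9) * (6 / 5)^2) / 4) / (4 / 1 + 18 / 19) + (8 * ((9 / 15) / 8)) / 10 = 0.93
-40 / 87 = -0.46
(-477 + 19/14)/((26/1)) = -6659/364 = -18.29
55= 55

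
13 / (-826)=-13 / 826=-0.02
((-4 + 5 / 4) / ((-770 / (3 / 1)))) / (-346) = -3 / 96880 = -0.00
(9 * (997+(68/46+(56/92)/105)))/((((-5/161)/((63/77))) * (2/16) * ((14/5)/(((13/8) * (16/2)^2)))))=-3869165664/55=-70348466.62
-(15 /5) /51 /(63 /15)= -5 /357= -0.01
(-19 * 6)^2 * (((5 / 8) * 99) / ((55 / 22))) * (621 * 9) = 1797707439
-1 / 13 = -0.08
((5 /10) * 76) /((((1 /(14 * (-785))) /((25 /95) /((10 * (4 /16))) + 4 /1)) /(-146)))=250308240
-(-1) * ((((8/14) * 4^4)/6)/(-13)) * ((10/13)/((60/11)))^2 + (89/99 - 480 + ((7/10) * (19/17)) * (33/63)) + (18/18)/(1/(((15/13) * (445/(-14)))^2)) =9418325979371/10870799940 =866.39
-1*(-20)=20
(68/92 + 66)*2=3070/23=133.48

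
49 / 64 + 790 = 50609 / 64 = 790.77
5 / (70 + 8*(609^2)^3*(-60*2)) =-1 / 9795012273121505458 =-0.00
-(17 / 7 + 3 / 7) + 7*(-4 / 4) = -69 / 7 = -9.86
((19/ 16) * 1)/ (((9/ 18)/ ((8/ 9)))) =19/ 9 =2.11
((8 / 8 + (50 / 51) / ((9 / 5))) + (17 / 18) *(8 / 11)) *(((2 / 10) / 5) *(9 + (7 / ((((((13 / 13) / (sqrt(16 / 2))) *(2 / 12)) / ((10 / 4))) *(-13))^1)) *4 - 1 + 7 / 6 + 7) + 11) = 17.83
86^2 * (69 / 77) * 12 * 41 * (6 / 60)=125539704 / 385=326077.15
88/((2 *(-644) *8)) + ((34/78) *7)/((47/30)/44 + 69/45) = 67143527/34676824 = 1.94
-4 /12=-0.33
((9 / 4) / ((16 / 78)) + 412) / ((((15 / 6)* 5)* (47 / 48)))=8121 / 235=34.56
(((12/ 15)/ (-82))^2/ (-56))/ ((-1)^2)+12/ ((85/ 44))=62129743/ 10001950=6.21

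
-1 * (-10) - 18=-8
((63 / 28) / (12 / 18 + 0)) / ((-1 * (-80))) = 27 / 640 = 0.04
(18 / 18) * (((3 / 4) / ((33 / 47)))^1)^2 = 2209 / 1936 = 1.14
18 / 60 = 3 / 10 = 0.30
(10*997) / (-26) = -383.46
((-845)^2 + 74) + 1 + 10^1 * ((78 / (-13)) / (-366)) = 43560110 / 61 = 714100.16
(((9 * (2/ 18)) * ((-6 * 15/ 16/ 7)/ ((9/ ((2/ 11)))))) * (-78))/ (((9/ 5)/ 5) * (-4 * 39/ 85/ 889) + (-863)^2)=0.00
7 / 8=0.88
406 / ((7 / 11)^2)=7018 / 7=1002.57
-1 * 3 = -3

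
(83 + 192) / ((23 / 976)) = 268400 / 23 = 11669.57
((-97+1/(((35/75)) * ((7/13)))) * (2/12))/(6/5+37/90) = -13674/1421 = -9.62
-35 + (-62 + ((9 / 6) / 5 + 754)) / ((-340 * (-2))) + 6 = -190277 / 6800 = -27.98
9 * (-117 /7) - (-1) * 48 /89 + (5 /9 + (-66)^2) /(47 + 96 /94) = -59.17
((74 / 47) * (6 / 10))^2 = 49284 / 55225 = 0.89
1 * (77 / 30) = 77 / 30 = 2.57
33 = 33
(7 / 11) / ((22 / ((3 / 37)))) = 21 / 8954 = 0.00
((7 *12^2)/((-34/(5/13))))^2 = 6350400/48841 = 130.02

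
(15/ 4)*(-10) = -75/ 2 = -37.50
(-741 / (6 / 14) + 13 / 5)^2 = 74511424 / 25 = 2980456.96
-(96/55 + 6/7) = -1002/385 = -2.60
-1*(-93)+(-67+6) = 32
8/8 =1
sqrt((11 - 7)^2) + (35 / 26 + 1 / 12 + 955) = 149827 / 156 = 960.43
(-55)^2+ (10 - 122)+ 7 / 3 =8746 / 3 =2915.33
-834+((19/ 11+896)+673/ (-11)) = 2.55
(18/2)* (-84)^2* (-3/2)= -95256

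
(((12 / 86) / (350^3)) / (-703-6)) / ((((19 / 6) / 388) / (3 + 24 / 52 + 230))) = -0.00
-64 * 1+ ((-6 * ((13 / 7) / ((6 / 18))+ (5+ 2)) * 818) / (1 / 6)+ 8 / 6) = -7775588 / 21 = -370266.10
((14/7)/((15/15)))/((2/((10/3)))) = 10/3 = 3.33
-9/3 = -3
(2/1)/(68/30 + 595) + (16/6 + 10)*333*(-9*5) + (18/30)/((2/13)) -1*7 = -17005355329/89590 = -189813.10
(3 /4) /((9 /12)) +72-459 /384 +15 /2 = 10151 /128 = 79.30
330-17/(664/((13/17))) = 219107/664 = 329.98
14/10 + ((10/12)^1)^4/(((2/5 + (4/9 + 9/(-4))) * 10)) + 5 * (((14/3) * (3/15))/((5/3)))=379411/91080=4.17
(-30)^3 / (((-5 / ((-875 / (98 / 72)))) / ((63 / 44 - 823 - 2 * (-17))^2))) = -1823761183668750 / 847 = -2153200925228.75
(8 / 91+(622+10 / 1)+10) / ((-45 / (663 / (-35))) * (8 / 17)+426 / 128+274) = 1080721280 / 468662551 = 2.31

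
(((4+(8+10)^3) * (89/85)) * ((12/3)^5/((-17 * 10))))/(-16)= 16620928/7225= 2300.47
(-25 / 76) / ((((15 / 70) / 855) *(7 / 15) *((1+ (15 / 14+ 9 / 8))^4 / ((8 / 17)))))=-221276160000 / 17452636577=-12.68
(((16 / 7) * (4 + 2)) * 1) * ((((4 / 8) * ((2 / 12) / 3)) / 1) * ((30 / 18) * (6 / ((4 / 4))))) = 80 / 21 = 3.81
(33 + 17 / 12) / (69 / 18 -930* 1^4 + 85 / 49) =-0.04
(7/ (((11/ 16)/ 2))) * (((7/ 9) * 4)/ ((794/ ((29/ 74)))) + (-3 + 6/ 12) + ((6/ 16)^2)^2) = -9395389297/ 186139008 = -50.48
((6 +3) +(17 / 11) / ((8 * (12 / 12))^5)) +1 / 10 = 16400469 / 1802240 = 9.10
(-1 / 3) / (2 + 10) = -1 / 36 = -0.03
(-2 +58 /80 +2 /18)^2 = 1.35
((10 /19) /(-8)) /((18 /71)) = -355 /1368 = -0.26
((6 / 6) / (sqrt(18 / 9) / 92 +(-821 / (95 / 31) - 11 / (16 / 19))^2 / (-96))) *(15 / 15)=-2377780359032881766400 / 1955300404562166810012361 - 31429838766080000 *sqrt(2) / 1955300404562166810012361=-0.00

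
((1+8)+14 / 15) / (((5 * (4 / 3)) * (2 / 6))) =447 / 100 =4.47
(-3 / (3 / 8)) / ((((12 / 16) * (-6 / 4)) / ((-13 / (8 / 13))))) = -1352 / 9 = -150.22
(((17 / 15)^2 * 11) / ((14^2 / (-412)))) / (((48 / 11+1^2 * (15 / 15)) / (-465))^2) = -38074701797 / 170569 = -223221.70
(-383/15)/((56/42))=-383/20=-19.15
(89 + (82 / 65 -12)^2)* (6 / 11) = 5179374 / 46475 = 111.44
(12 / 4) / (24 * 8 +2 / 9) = 27 / 1730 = 0.02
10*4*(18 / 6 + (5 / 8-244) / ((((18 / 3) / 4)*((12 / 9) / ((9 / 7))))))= -85935 / 14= -6138.21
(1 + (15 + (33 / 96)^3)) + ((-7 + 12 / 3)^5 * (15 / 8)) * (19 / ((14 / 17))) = -2407502747 / 229376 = -10495.88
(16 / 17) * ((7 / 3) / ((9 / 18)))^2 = 3136 / 153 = 20.50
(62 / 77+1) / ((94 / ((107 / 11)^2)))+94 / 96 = 58775117 / 21019152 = 2.80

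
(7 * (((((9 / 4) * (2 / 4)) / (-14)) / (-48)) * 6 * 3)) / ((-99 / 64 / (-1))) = 3 / 22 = 0.14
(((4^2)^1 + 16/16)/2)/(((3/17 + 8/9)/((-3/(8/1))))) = -7803/2608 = -2.99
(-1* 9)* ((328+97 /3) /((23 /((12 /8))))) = -423 /2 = -211.50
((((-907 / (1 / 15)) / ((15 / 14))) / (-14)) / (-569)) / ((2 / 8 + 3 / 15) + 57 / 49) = -888860 / 899589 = -0.99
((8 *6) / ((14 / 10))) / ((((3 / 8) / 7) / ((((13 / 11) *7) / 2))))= 29120 / 11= 2647.27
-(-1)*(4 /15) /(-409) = -4 /6135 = -0.00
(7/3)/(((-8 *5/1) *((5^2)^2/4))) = -7/18750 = -0.00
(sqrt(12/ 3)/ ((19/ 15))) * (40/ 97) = 0.65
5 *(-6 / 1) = -30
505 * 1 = 505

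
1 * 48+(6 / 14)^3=16491 / 343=48.08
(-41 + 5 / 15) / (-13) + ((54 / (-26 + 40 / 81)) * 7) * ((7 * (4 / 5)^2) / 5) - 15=-126654587 / 5035875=-25.15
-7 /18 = -0.39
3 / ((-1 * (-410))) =0.01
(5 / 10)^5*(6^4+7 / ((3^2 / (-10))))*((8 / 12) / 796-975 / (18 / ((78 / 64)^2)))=-570248866847 / 176062464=-3238.90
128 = 128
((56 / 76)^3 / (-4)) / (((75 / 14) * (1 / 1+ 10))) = -9604 / 5658675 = -0.00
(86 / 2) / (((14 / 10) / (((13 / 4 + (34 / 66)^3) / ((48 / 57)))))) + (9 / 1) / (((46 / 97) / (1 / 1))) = 52767946739 / 370294848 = 142.50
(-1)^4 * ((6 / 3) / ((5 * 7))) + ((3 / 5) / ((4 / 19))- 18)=-2113 / 140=-15.09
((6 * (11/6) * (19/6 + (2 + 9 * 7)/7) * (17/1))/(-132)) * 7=-8891/72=-123.49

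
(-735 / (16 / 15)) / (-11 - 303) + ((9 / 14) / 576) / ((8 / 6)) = 1235271 / 562688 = 2.20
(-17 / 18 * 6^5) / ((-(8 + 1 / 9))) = 66096 / 73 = 905.42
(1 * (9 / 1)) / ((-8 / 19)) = -171 / 8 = -21.38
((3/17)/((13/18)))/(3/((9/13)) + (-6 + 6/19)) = -3078/17017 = -0.18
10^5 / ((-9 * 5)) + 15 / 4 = -79865 / 36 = -2218.47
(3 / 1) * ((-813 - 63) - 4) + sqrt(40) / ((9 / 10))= -2640 + 20 * sqrt(10) / 9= -2632.97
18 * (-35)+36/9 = -626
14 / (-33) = -14 / 33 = -0.42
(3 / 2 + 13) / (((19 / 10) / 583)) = 84535 / 19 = 4449.21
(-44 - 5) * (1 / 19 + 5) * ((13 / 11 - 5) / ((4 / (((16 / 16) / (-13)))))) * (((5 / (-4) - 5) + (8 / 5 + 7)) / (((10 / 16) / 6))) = -27857088 / 67925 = -410.12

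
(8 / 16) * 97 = 97 / 2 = 48.50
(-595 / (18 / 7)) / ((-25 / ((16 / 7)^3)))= 34816 / 315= 110.53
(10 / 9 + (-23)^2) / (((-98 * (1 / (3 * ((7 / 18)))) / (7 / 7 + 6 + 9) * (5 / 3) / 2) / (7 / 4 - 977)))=37223342 / 315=118169.34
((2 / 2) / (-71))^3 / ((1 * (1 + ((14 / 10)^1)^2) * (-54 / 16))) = 100 / 357553089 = 0.00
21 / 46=0.46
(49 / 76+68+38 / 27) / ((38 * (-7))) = -143747 / 545832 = -0.26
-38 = -38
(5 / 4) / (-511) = -5 / 2044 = -0.00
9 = 9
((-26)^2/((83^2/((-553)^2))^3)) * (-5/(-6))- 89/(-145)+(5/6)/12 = 49277389.13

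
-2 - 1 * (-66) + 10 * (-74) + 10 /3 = -2018 /3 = -672.67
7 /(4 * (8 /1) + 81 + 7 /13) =91 /1476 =0.06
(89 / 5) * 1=89 / 5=17.80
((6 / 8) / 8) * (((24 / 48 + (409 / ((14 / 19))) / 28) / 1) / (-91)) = -23901 / 1141504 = -0.02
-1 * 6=-6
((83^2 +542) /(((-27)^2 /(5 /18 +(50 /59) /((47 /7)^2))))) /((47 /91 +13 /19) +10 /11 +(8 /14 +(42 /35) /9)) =163885309412825 /152578265018904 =1.07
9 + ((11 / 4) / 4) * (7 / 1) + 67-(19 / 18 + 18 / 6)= 11053 / 144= 76.76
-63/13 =-4.85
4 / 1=4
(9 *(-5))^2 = 2025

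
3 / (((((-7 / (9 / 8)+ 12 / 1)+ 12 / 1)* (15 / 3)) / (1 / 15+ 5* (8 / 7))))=5463 / 28000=0.20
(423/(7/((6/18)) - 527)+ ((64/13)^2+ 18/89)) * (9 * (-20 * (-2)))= 32334511140/3805373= 8497.07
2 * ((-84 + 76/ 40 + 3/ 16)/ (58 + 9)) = -6553/ 2680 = -2.45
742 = 742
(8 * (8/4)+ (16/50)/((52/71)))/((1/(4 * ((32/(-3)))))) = -683776/975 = -701.31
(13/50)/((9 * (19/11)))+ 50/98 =220757/418950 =0.53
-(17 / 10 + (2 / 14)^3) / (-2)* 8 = 11682 / 1715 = 6.81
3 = 3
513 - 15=498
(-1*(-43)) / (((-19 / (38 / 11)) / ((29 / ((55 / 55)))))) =-2494 / 11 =-226.73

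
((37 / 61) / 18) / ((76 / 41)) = 1517 / 83448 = 0.02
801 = 801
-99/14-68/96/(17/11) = -1265/168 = -7.53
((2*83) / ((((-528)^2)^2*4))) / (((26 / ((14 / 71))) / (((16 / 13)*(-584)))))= -42413 / 14571382864896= -0.00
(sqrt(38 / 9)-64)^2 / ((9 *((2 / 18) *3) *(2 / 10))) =184510 / 27-640 *sqrt(38) / 9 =6395.35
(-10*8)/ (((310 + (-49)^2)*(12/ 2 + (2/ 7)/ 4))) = -0.00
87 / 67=1.30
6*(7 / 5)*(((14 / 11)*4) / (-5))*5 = -2352 / 55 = -42.76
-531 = -531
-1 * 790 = -790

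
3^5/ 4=243/ 4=60.75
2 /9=0.22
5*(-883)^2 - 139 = 3898306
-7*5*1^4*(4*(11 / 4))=-385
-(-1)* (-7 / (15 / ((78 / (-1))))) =182 / 5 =36.40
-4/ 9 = -0.44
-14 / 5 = -2.80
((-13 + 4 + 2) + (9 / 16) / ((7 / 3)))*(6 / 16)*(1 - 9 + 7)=2271 / 896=2.53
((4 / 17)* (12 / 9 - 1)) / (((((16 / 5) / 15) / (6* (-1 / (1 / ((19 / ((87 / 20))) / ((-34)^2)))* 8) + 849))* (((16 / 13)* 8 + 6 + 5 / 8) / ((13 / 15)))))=12022573810 / 732189303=16.42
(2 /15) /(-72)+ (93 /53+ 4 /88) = 566147 /314820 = 1.80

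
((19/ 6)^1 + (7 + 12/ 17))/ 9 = 1109/ 918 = 1.21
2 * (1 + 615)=1232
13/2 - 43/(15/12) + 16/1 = -119/10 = -11.90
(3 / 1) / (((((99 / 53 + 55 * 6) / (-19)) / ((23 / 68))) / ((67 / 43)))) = -1551787 / 17143412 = -0.09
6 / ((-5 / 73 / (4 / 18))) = -292 / 15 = -19.47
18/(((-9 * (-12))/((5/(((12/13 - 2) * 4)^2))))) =845/18816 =0.04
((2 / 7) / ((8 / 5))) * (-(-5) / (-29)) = -25 / 812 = -0.03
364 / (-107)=-364 / 107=-3.40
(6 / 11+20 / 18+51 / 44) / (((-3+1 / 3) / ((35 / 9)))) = -39025 / 9504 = -4.11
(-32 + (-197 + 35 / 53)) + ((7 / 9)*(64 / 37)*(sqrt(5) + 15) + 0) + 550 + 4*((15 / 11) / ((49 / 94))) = 448*sqrt(5) / 333 + 1117134992 / 3170937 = 355.31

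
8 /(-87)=-8 /87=-0.09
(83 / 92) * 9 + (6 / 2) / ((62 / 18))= 25641 / 2852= 8.99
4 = 4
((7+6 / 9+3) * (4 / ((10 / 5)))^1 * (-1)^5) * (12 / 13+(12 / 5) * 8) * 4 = -111616 / 65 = -1717.17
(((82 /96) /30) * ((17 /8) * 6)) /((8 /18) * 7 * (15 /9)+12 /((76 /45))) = 119187 /4035200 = 0.03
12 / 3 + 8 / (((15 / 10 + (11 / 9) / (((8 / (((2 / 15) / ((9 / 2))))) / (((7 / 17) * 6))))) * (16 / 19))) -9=26770 / 20809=1.29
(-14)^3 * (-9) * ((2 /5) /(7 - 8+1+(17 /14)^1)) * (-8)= -5531904 /85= -65081.22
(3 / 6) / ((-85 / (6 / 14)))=-3 / 1190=-0.00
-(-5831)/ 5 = 5831/ 5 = 1166.20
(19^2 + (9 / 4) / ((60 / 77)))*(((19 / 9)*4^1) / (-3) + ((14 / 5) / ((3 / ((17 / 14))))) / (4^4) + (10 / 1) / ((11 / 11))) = 7233297503 / 2764800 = 2616.21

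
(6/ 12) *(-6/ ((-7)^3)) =3/ 343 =0.01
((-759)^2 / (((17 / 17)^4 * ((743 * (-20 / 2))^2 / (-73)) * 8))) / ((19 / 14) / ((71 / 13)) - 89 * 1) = 20900794761 / 19480484292400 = 0.00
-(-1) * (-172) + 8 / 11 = -1884 / 11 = -171.27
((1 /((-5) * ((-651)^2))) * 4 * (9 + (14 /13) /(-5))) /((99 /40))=-18272 /2727159435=-0.00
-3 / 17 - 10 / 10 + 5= 65 / 17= 3.82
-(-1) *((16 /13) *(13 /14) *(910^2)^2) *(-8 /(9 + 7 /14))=-659969549473.68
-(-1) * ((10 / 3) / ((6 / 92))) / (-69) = -20 / 27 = -0.74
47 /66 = 0.71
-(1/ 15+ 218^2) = -712861/ 15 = -47524.07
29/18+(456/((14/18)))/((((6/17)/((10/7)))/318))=665588141/882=754635.08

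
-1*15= -15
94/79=1.19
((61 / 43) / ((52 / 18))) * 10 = 2745 / 559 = 4.91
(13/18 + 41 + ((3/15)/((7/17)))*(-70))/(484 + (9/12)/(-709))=197102/12353589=0.02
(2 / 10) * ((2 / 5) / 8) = 1 / 100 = 0.01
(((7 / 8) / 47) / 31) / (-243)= -7 / 2832408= -0.00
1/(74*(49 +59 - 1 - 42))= 1/4810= 0.00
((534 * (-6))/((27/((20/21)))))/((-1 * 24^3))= 445/54432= 0.01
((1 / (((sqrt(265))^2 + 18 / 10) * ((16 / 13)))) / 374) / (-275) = -13 / 439046080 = -0.00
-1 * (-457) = 457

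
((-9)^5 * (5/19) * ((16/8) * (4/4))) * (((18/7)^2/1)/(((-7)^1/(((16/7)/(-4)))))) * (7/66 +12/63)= -17473780080/3512663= -4974.51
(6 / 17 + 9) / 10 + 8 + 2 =1859 / 170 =10.94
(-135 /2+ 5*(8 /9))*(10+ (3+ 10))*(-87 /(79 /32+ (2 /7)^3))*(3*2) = 8309325920 /27353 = 303781.15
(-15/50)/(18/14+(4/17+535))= -119/212820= -0.00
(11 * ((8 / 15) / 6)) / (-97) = -44 / 4365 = -0.01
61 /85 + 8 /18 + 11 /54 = 6269 /4590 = 1.37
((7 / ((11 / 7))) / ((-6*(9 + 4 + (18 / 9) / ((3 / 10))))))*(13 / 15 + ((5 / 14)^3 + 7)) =-325667 / 1090320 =-0.30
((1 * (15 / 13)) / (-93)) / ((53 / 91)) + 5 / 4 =8075 / 6572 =1.23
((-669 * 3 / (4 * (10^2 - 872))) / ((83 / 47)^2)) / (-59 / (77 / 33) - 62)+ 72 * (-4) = -79647640911 / 276552016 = -288.00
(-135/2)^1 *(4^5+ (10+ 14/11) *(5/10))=-69500.45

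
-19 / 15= -1.27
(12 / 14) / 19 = 6 / 133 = 0.05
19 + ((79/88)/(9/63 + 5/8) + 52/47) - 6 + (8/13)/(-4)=4370208/289003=15.12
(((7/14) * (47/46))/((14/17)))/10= 799/12880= 0.06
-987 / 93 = -329 / 31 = -10.61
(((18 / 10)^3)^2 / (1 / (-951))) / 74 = -505400391 / 1156250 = -437.10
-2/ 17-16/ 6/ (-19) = 22/ 969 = 0.02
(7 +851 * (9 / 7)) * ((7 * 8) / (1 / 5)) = 308320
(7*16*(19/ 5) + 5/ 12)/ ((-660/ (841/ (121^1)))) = -21496801/ 4791600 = -4.49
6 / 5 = 1.20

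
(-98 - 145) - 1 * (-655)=412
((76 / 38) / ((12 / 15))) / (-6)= -5 / 12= -0.42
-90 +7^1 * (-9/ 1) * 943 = -59499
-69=-69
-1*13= -13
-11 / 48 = -0.23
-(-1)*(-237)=-237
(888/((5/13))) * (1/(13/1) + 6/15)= 27528/25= 1101.12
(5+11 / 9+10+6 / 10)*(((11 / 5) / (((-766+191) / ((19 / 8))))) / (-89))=158213 / 92115000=0.00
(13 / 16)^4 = 28561 / 65536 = 0.44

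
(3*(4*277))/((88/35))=29085/22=1322.05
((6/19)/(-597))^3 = -8/54053028541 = -0.00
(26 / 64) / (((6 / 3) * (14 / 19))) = 247 / 896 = 0.28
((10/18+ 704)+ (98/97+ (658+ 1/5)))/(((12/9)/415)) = 247042777/582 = 424472.13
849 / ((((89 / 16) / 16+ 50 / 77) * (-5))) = -5578496 / 32755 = -170.31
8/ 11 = 0.73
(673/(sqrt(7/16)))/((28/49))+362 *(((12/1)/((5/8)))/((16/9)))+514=673 *sqrt(7)+22118/5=6204.19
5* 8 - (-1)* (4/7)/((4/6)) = 286/7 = 40.86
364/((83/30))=131.57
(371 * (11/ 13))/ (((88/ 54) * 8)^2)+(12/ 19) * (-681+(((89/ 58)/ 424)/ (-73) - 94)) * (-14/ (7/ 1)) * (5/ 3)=509900924008041/ 312166519808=1633.43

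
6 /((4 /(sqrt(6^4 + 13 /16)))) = 3 * sqrt(20749) /8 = 54.02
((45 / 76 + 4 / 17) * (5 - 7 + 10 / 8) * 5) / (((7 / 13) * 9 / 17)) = -69485 / 6384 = -10.88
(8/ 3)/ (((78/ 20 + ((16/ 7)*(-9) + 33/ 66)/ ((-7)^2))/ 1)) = 6860/ 8979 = 0.76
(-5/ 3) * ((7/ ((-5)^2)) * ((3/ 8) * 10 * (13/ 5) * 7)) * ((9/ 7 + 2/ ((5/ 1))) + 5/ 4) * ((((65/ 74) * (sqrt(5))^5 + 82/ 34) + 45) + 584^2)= -108439673979/ 3400 - 2431065 * sqrt(5)/ 1184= -31898613.00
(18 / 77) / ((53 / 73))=1314 / 4081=0.32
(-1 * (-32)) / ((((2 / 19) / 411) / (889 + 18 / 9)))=111325104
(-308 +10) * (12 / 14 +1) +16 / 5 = -19258 / 35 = -550.23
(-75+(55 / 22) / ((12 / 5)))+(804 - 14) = 17185 / 24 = 716.04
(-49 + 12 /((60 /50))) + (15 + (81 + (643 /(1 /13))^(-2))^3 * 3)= 543870778461716030980504329600 /341134742086287359973841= 1594299.00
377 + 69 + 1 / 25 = 11151 / 25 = 446.04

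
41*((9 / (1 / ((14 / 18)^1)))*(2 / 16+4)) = 1183.88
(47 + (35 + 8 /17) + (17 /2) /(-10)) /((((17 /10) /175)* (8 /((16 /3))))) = 4856425 /867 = 5601.41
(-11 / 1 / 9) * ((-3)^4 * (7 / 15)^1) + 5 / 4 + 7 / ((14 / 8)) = -819 / 20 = -40.95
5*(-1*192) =-960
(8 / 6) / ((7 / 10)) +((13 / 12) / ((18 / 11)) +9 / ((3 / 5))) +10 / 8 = 28451 / 1512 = 18.82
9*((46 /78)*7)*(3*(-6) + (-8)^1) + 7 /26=-25109 /26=-965.73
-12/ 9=-4/ 3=-1.33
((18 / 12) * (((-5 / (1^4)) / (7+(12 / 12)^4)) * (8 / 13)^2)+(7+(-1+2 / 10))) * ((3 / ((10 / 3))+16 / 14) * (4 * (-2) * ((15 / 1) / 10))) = -325974 / 2275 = -143.29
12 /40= 3 /10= 0.30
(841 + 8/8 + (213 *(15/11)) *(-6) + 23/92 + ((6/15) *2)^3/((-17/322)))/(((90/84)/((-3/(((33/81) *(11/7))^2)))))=21279344014719/3422333750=6217.79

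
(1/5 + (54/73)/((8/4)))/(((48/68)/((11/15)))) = 9724/16425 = 0.59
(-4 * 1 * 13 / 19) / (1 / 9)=-468 / 19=-24.63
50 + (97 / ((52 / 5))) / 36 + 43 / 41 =3937981 / 76752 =51.31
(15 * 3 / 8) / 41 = 45 / 328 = 0.14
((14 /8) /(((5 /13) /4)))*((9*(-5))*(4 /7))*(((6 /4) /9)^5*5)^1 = -65 /216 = -0.30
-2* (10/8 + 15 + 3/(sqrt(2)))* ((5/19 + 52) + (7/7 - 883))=47295* sqrt(2)/19 + 1024725/38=30486.72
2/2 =1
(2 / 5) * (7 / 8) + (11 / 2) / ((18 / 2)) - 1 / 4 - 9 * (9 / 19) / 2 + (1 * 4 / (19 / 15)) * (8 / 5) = 3.63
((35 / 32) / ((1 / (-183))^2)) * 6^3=31647105 / 4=7911776.25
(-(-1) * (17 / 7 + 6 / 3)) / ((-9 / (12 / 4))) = -31 / 21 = -1.48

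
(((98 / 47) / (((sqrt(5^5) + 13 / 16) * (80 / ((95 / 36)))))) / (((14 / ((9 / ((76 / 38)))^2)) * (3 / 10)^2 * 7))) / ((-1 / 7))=43225 / 150368228 - 332500 * sqrt(5) / 37592057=-0.02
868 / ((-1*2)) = -434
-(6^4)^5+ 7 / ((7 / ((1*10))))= -3656158440062966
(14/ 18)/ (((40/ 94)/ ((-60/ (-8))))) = 329/ 24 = 13.71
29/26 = 1.12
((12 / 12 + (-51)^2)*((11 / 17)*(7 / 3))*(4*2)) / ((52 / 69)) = 9216284 / 221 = 41702.64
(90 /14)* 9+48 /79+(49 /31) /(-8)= 7990991 /137144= 58.27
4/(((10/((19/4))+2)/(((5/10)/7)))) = 0.07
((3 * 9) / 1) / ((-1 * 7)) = -27 / 7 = -3.86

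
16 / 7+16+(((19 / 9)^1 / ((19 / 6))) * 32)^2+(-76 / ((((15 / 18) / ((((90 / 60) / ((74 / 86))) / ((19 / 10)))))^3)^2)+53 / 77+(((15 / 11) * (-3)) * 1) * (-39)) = 2193647143108941763574 / 4402623868749754263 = 498.26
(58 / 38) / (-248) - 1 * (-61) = 287403 / 4712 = 60.99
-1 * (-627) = 627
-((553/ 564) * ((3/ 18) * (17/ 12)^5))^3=-484071166220418387586369961/ 597048695543811314414518272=-0.81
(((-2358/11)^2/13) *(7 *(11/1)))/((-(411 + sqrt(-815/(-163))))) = -3999147957/6038747 + 9730287 *sqrt(5)/6038747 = -658.64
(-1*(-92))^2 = 8464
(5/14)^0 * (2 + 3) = 5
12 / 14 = 6 / 7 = 0.86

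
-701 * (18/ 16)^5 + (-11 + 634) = -20978885/ 32768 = -640.22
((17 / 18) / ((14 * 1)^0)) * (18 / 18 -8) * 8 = -52.89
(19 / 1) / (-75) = -19 / 75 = -0.25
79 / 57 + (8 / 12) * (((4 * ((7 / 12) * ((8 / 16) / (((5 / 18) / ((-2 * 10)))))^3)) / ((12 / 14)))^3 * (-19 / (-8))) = -184901503364702129 / 57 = -3243886023942142.61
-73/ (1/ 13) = -949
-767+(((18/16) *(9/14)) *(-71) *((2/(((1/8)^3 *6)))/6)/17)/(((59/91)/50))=-7414901/1003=-7392.72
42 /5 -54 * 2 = -498 /5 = -99.60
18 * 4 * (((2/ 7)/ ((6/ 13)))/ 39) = 8/ 7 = 1.14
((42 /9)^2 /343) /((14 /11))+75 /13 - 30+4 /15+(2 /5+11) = -71744 /5733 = -12.51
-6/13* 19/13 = -0.67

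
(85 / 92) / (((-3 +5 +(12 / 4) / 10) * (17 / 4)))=50 / 529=0.09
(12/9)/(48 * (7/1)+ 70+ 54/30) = 20/6117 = 0.00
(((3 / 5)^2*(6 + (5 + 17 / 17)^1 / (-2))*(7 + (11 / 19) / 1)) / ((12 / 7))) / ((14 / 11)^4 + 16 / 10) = 8301447 / 7343690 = 1.13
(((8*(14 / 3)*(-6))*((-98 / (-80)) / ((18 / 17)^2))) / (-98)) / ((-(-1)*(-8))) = -2023 / 6480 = -0.31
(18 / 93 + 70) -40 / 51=109736 / 1581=69.41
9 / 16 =0.56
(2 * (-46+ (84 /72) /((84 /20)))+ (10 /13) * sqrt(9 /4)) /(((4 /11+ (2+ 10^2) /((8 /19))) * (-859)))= 464816 /1072869525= 0.00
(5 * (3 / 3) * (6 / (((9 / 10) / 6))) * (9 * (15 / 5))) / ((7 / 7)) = 5400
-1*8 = -8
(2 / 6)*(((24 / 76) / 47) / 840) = 0.00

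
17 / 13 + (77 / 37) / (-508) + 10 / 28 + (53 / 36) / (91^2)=581672450 / 350211771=1.66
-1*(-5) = 5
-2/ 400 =-1/ 200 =-0.00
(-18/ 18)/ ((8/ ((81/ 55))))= -81/ 440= -0.18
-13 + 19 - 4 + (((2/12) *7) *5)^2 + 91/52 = 340/9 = 37.78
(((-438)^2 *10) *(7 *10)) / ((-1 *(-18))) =7460600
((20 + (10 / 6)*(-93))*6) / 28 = -405 / 14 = -28.93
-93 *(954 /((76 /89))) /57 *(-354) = 645262.08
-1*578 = -578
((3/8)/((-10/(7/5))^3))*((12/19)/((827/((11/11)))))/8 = -3087/31426000000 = -0.00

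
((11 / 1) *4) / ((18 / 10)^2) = 1100 / 81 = 13.58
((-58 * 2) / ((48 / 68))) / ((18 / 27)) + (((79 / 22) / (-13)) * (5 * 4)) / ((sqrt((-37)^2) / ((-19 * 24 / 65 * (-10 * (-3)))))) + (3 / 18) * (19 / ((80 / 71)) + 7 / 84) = -21022999619 / 99047520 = -212.25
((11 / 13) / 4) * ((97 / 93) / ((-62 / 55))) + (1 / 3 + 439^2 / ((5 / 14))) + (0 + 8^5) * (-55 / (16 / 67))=-3501668498099 / 499720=-7007261.06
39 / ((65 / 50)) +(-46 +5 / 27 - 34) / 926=747905 / 25002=29.91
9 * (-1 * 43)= -387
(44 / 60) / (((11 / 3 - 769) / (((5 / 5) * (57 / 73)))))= -627 / 838040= -0.00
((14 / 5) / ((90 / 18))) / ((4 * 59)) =7 / 2950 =0.00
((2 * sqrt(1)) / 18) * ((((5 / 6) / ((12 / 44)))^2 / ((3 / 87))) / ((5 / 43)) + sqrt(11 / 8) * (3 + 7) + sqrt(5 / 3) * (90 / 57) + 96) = 10 * sqrt(15) / 171 + 5 * sqrt(22) / 18 + 785539 / 2916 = 270.92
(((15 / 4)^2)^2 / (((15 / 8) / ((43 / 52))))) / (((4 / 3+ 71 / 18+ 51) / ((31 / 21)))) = 13496625 / 5899712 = 2.29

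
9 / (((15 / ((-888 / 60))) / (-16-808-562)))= 307692 / 25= 12307.68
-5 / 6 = -0.83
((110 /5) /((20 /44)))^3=14172488 /125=113379.90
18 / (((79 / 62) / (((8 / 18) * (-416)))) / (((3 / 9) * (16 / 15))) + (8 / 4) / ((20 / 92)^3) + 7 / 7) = 1238016000 / 13456726139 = 0.09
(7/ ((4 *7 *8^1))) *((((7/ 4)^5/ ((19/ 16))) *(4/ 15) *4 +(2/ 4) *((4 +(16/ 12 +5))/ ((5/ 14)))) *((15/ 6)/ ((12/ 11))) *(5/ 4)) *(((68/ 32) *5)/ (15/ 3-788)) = -155672825/ 4387405824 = -0.04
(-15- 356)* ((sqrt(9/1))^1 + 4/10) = -6307/5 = -1261.40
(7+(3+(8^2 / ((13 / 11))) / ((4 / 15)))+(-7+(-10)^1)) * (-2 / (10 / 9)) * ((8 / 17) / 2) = -91764 / 1105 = -83.04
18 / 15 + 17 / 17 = 2.20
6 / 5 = 1.20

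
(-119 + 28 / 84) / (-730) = 0.16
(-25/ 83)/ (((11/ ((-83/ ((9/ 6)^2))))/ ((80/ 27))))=8000/ 2673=2.99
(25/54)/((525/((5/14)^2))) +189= 42007921/222264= 189.00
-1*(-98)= 98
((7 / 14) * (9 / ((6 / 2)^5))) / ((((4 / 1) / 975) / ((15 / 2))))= 33.85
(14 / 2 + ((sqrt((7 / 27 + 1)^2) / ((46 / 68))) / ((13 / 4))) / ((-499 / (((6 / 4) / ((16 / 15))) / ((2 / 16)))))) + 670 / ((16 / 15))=2274224603 / 3580824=635.11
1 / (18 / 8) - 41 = -365 / 9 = -40.56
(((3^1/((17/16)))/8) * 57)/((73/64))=21888/1241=17.64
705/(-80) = -141/16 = -8.81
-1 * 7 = -7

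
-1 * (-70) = 70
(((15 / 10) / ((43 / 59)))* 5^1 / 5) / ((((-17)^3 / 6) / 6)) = -3186 / 211259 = -0.02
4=4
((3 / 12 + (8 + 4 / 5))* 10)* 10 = 905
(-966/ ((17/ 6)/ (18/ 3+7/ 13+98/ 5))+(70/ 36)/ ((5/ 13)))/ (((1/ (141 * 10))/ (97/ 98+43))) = -1709245336209/ 3094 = -552438699.49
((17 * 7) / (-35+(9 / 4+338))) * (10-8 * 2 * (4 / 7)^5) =3438216 / 977207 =3.52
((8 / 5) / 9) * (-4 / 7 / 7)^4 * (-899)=-1841152 / 259416045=-0.01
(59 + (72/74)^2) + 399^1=628298/1369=458.95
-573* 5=-2865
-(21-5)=-16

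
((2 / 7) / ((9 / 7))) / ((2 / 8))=8 / 9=0.89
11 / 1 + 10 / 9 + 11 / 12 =469 / 36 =13.03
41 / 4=10.25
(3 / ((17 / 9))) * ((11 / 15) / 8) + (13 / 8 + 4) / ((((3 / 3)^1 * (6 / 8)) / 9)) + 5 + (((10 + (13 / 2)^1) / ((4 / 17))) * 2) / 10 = 7367 / 85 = 86.67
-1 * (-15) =15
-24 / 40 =-3 / 5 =-0.60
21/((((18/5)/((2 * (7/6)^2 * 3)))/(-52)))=-22295/9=-2477.22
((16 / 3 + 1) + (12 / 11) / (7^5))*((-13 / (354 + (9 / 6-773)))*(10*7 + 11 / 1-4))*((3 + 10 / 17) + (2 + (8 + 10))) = 36623399774 / 102246585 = 358.19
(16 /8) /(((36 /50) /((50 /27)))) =5.14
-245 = -245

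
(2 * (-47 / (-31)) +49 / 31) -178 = -5375 / 31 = -173.39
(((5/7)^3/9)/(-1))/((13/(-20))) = 2500/40131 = 0.06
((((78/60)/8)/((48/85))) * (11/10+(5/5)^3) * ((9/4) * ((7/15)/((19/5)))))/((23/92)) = 0.67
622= 622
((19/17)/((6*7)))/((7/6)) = 19/833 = 0.02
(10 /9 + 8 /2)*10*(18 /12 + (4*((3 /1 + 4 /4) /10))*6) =1702 /3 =567.33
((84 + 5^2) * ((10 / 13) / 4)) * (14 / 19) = 3815 / 247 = 15.45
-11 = -11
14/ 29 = 0.48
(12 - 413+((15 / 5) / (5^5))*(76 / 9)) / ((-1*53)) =3759299 / 496875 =7.57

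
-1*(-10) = 10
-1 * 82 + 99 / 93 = -2509 / 31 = -80.94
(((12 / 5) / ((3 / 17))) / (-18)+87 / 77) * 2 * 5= 2594 / 693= 3.74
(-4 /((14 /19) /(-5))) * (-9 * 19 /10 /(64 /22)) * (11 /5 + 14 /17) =-482.40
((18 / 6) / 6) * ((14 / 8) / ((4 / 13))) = 91 / 32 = 2.84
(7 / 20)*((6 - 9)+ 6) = 21 / 20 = 1.05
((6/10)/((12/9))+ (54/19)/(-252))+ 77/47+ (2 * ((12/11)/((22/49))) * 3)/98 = 2.23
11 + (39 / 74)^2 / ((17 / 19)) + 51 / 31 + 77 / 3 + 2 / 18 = 1006009061 / 25972668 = 38.73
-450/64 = -225/32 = -7.03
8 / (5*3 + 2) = 0.47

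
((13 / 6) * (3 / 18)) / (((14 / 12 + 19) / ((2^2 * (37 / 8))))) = 481 / 1452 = 0.33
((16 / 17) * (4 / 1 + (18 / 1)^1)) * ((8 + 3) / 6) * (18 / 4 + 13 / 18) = 90992 / 459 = 198.24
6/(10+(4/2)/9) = 27/46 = 0.59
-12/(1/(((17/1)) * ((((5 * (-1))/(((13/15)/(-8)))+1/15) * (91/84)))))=-153221/15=-10214.73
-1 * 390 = -390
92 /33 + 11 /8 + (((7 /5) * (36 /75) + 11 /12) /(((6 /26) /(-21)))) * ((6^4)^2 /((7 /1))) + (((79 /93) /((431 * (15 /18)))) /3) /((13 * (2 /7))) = -198830196960971269 /5731869000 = -34688545.21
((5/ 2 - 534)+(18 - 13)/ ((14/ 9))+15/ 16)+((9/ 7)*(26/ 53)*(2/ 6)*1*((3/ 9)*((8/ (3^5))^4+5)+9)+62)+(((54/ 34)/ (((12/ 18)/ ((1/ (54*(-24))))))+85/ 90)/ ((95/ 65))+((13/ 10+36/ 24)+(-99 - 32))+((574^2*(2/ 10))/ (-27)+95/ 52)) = -2632819057637104025297/ 869090217060068640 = -3029.40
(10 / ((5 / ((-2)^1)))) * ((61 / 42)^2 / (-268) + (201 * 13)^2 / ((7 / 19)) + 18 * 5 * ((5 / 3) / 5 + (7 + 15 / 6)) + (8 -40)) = -8761687190231 / 118188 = -74133475.40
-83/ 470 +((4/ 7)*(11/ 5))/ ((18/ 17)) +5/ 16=313441/ 236880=1.32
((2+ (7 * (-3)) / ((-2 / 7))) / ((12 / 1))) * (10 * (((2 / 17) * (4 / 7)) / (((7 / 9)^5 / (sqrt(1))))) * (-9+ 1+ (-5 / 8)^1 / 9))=-137048355 / 1142876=-119.92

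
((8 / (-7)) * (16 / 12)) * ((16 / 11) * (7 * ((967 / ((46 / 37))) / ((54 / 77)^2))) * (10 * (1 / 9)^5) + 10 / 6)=-139200244640 / 20791566243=-6.70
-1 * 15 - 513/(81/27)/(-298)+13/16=-32455/2384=-13.61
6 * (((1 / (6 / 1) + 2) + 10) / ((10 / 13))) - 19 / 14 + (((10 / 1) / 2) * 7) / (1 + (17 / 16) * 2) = 3666 / 35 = 104.74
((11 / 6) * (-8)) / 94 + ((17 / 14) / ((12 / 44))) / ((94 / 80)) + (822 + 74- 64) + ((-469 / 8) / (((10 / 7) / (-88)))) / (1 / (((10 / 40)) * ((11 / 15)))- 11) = 111030859 / 602070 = 184.42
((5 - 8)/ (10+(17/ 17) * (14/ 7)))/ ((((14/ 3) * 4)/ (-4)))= 3/ 56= 0.05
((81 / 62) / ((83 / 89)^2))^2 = 411651843201 / 182429785924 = 2.26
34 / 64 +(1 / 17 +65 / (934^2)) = 70015409 / 118640416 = 0.59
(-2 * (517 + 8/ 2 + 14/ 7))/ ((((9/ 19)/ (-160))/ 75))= 79496000/ 3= 26498666.67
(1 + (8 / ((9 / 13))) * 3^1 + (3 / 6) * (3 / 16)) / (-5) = -3433 / 480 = -7.15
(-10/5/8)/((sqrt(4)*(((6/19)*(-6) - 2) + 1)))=19/440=0.04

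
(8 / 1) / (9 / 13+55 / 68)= 5.33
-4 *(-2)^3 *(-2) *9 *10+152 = -5608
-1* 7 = -7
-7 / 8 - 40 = -327 / 8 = -40.88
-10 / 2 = -5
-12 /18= -2 /3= -0.67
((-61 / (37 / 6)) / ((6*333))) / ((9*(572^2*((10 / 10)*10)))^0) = -61 / 12321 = -0.00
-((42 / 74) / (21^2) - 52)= 40403 / 777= 52.00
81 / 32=2.53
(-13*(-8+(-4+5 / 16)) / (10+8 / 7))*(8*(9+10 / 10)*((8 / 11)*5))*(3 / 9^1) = 11900 / 9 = 1322.22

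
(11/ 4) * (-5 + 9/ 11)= -11.50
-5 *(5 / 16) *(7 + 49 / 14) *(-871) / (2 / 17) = 7773675 / 64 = 121463.67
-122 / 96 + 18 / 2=371 / 48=7.73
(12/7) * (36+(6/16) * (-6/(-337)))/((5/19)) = 2766609/11795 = 234.56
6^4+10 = 1306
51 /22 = 2.32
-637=-637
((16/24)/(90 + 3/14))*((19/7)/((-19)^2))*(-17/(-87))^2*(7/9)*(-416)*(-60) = 67325440/1634699637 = 0.04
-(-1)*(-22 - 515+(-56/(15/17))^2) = 785479/225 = 3491.02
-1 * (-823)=823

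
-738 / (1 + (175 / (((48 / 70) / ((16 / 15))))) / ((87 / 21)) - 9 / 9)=-96309 / 8575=-11.23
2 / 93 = 0.02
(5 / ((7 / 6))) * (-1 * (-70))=300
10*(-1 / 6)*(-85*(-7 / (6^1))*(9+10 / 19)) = -538475 / 342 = -1574.49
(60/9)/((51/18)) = 40/17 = 2.35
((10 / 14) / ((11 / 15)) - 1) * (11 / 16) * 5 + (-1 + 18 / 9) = 51 / 56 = 0.91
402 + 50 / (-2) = 377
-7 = -7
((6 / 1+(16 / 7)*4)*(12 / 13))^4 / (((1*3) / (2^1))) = 1745248149504 / 68574961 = 25450.22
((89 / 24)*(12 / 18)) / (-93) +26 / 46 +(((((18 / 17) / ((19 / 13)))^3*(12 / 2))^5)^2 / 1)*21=11660675863799877855232402754759333522711509897206423691957240308940281447046332745757 / 145408219052092736400999739988941033829649259964181933582601154099677590367634796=80192.69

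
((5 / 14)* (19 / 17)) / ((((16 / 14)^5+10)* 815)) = 45619 / 1113044196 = 0.00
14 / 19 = 0.74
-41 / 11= -3.73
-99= -99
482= 482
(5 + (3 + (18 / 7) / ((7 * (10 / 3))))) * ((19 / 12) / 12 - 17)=-689489 / 5040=-136.80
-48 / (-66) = 8 / 11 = 0.73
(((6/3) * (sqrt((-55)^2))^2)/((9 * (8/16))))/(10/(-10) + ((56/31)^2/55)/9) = -639545500/472559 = -1353.37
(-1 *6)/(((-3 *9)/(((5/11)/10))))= 1/99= 0.01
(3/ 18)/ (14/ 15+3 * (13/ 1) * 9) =5/ 10558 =0.00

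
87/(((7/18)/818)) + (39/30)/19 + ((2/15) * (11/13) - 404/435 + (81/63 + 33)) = 91773986839/501410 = 183031.82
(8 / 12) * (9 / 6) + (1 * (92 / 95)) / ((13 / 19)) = 157 / 65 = 2.42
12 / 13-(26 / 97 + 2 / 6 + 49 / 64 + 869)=-210502807 / 242112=-869.44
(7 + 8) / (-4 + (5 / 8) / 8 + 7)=960 / 197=4.87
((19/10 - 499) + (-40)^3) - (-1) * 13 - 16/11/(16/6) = -7093311/110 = -64484.65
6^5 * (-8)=-62208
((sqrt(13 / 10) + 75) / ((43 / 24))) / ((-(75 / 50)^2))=-800 / 43 - 16 * sqrt(130) / 645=-18.89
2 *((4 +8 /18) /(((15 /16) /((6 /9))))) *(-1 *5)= -2560 /81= -31.60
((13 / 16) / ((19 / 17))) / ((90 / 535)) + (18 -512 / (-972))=3375685 / 147744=22.85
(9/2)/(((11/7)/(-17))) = -1071/22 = -48.68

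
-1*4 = -4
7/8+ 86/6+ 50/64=1535/96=15.99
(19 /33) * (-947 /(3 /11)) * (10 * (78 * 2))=-9356360 /3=-3118786.67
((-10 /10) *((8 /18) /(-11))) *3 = 4 /33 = 0.12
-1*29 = -29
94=94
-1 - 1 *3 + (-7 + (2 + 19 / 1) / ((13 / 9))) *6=536 / 13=41.23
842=842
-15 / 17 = -0.88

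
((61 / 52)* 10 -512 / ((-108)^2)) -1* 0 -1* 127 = -2185645 / 18954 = -115.31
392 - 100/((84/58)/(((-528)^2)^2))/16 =-335401047379.43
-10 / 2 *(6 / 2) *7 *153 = -16065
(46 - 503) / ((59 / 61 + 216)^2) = -1700497 / 175165225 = -0.01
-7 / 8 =-0.88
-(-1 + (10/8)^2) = -9/16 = -0.56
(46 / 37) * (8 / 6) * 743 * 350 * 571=246143181.98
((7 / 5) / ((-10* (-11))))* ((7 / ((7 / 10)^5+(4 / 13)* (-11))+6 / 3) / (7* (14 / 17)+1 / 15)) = -131551287 / 341984713565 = -0.00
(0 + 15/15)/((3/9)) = 3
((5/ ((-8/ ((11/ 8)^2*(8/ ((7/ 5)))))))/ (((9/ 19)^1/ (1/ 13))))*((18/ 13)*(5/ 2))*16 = -287375/ 4732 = -60.73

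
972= 972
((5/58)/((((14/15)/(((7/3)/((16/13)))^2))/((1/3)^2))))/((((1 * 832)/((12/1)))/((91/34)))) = 207025/145391616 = 0.00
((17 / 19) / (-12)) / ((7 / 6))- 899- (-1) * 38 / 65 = -898.48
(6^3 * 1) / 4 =54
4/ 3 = 1.33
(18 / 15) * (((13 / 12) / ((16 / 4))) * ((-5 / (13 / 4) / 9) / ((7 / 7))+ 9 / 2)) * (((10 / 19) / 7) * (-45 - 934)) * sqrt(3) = -991727 * sqrt(3) / 9576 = -179.38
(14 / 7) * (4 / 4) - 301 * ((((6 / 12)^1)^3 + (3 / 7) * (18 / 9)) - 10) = 21731 / 8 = 2716.38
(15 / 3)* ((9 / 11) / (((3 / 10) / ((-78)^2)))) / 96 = 38025 / 44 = 864.20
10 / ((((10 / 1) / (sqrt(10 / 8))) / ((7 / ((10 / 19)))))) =133 * sqrt(5) / 20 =14.87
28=28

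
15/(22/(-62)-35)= -465/1096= -0.42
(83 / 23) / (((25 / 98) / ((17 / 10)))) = 69139 / 2875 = 24.05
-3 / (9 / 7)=-2.33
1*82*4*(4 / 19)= 1312 / 19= 69.05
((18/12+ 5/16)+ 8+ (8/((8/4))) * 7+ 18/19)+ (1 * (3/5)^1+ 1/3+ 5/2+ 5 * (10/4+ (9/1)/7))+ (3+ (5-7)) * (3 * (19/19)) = 2046767/31920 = 64.12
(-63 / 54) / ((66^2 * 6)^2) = -7 / 4098542976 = -0.00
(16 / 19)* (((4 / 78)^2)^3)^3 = 4194304 / 827783046288405322310845981539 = 0.00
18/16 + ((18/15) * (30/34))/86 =6651/5848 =1.14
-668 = -668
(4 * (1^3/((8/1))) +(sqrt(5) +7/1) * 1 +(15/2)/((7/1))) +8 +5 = sqrt(5) +151/7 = 23.81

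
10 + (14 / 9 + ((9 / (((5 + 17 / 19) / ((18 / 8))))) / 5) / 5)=1178651 / 100800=11.69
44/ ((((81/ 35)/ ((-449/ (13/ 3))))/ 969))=-223341580/ 117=-1908902.39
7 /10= 0.70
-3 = -3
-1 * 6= -6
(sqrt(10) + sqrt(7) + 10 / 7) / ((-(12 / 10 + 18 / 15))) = -5 * sqrt(10) / 12 - 5 * sqrt(7) / 12 - 25 / 42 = -3.02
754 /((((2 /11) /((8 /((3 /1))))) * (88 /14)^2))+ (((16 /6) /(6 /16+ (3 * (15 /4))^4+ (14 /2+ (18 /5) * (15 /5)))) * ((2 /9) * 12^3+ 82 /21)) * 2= 7966533925697 /28449575154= 280.02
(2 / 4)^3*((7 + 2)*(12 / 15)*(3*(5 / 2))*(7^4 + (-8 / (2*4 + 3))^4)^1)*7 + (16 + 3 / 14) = 46519539265 / 409948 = 113476.68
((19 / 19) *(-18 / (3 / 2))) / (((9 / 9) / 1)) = -12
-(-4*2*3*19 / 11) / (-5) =-456 / 55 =-8.29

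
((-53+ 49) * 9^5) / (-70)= 118098 / 35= 3374.23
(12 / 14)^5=7776 / 16807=0.46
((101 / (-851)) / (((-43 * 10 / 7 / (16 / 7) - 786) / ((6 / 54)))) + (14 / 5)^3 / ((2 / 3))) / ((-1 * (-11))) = 205003560332 / 68483905875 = 2.99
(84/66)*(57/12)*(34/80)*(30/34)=399/176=2.27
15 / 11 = 1.36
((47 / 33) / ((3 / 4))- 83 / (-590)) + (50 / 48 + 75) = 18242923 / 233640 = 78.08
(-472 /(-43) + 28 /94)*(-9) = -205074 /2021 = -101.47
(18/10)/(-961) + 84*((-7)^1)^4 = 969091611/4805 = 201684.00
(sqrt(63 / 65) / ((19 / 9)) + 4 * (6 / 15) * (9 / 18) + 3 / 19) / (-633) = -91 / 60135- 9 * sqrt(455) / 260585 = -0.00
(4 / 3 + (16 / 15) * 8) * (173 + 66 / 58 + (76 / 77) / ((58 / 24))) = 57684776 / 33495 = 1722.19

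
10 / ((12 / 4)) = 10 / 3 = 3.33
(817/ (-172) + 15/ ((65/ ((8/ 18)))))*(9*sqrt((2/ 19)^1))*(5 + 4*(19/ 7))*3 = -724275*sqrt(38)/ 6916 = -645.57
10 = 10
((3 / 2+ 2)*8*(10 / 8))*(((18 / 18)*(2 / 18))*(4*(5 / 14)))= 50 / 9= 5.56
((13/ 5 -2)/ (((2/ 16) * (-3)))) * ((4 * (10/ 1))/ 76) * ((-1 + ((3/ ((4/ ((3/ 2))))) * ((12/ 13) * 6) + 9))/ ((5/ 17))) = -10064/ 247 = -40.74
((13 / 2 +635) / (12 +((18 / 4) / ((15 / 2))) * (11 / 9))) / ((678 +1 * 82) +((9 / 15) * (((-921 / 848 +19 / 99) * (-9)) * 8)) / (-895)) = 50208761625 / 757380092609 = 0.07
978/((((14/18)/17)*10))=74817/35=2137.63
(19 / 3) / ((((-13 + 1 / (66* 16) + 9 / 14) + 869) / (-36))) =-1685376 / 6332311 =-0.27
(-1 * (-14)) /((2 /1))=7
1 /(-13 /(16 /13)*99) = -16 /16731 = -0.00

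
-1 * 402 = -402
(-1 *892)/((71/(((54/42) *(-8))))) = 64224/497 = 129.22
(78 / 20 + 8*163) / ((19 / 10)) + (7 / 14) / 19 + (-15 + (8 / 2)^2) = 26197 / 38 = 689.39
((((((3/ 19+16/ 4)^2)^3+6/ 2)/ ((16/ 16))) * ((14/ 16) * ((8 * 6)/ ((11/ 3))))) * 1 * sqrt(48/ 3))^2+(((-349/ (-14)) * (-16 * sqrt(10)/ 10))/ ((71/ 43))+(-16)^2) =15027624358200974943881481472/ 267811105207005481 - 60028 * sqrt(10)/ 2485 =56112775182.07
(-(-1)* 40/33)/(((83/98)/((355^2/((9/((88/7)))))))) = 251937.53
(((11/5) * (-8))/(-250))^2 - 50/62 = -9705609/12109375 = -0.80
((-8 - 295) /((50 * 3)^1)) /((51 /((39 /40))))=-1313 /34000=-0.04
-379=-379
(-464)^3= -99897344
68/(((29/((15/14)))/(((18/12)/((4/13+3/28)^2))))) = 14479920/661229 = 21.90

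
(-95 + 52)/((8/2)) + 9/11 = -437/44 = -9.93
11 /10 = 1.10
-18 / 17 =-1.06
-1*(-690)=690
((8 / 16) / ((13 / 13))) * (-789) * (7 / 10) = -5523 / 20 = -276.15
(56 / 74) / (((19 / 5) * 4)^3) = 875 / 4060528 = 0.00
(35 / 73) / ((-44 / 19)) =-665 / 3212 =-0.21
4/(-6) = -2/3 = -0.67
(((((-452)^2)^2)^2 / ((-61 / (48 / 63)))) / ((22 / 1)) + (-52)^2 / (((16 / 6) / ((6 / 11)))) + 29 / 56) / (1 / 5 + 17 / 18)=-1672548466812632031305625 / 1935164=-864292879989826201.45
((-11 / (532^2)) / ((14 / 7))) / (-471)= 11 / 266608608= 0.00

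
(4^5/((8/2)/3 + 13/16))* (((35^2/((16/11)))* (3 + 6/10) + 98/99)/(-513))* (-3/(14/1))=604.55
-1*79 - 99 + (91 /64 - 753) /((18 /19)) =-1118975 /1152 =-971.33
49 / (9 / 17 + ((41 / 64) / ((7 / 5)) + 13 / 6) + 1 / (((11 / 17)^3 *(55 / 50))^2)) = 239985913941312 / 70595146821655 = 3.40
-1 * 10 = -10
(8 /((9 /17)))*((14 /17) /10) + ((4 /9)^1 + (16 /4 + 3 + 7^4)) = 108436 /45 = 2409.69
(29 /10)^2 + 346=35441 /100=354.41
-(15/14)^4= -1.32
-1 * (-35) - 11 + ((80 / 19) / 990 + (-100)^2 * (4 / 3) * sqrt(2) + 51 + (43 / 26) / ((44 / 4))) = 3675511 / 48906 + 40000 * sqrt(2) / 3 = 18931.34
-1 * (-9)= 9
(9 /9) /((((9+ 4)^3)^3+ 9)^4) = 1 /12646218595661545769372529486666489941776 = 0.00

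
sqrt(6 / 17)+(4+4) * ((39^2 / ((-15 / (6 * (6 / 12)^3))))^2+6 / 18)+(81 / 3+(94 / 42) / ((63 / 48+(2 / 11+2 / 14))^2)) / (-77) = sqrt(102) / 17+2174221775411269 / 46988737950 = 46271.72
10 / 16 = 5 / 8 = 0.62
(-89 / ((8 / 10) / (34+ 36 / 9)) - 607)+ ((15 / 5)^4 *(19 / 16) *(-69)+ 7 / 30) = -2753089 / 240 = -11471.20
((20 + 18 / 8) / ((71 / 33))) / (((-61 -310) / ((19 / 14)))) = -55803 / 1475096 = -0.04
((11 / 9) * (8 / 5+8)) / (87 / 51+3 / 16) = 47872 / 7725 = 6.20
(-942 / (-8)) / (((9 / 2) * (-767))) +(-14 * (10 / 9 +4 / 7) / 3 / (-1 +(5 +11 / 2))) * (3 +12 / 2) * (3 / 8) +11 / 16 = -1494203 / 699504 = -2.14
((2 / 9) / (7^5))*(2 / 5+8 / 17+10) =88 / 612255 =0.00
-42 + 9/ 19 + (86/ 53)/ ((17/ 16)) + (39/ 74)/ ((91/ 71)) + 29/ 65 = -22561189977/ 576396730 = -39.14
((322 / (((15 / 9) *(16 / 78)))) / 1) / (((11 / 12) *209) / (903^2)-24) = -46079577999 / 1174177465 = -39.24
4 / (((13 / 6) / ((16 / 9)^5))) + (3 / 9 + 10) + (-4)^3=-20.88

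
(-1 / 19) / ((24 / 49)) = -49 / 456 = -0.11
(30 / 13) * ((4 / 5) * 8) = 14.77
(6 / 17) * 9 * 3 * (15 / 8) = 1215 / 68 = 17.87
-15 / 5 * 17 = -51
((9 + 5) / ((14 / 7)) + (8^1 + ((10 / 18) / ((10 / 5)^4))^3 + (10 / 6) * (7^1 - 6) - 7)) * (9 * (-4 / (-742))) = 28864637 / 61544448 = 0.47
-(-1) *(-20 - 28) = -48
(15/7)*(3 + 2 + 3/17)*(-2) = -22.18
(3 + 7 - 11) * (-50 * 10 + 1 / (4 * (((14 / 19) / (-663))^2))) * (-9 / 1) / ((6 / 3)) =1424631681 / 1568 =908566.12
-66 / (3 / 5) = -110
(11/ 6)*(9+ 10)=209/ 6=34.83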